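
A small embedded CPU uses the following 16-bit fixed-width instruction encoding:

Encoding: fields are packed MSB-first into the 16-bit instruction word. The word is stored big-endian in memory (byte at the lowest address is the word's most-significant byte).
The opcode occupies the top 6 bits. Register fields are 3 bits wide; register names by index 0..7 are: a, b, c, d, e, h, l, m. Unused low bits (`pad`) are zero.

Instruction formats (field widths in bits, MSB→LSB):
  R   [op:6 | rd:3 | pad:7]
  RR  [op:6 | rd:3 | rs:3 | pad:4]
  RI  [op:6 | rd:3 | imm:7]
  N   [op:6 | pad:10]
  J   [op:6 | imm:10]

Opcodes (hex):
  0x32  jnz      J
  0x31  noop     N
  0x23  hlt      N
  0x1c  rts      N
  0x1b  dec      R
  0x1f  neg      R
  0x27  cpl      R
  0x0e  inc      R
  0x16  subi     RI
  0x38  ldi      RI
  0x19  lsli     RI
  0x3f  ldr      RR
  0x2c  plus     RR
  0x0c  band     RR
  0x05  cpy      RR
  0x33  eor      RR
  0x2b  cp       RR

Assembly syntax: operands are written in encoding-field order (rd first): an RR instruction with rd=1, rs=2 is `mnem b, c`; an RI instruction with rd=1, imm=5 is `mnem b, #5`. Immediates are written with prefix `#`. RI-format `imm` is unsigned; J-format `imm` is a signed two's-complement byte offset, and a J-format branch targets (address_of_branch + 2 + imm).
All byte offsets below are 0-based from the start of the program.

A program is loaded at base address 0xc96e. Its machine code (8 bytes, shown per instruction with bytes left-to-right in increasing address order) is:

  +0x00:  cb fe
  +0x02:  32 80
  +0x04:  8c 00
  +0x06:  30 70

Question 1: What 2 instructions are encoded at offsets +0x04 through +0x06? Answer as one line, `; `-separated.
+0x04: 8c 00 ⇒ word 0x8c00 (big)
  opcode bits[15:10]=0x23: hlt/N
+0x06: 30 70 ⇒ word 0x3070 (big)
  opcode bits[15:10]=0xc: band/RR
  [9:7] rd=0 = a
  [6:4] rs=7 = m

hlt; band a, m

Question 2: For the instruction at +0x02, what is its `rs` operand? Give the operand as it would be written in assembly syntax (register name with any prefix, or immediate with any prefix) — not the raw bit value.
@+02  big-endian(32 80) = 0x3280
  top 6b → 0xc → band [RR]
  [9:7] rd=5 = h
  [6:4] rs=0 = a

a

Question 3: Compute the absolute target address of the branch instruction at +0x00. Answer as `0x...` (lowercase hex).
off 0x00: read cb fe as big → 0xcbfe
  op=0xcbfe>>10=0x32 ⇒ jnz (J)
  imm: (w>>0)&0x3ff=0x3fe (s10→-2) → #-2
  target = base 0xc96e + off 0x00 + 2 + imm -2 = 0xc96e

0xc96e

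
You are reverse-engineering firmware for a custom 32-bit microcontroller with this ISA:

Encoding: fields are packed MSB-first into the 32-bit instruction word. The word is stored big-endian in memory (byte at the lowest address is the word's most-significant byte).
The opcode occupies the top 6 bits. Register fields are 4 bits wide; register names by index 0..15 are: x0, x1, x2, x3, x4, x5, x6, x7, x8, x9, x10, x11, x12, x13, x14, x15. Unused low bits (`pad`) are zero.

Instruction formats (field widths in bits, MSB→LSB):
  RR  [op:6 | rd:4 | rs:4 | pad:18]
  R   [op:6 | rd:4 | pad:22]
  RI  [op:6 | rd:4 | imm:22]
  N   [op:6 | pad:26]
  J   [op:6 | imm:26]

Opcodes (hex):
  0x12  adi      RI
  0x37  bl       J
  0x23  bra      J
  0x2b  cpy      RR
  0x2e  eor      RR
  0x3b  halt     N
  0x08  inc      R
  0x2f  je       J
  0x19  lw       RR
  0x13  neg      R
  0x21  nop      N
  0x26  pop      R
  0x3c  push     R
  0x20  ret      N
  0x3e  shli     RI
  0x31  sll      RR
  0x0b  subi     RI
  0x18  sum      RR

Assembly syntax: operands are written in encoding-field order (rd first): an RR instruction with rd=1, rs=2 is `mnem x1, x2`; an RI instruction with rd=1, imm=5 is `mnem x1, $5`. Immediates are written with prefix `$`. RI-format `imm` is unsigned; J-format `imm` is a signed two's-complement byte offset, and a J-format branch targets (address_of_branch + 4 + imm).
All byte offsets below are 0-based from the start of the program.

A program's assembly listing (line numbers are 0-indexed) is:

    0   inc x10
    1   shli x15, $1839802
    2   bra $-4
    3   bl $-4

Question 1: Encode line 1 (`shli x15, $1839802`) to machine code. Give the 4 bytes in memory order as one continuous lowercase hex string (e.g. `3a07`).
line 1 (shli): pack op=0x3e:6|rd=15:4|imm=1839802:22 = 0xfbdc12ba; big→ fb dc 12 ba

fbdc12ba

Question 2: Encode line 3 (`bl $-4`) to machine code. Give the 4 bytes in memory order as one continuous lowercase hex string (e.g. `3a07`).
dffffffc

3. bl fields op=0x37:6|imm=-4:26 → word dffffffch → df ff ff fc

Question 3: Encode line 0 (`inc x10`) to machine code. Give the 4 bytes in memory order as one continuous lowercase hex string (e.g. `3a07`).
line 0 (inc): pack op=0x8:6|rd=10:4|pad=0:22 = 0x22800000; big→ 22 80 00 00

22800000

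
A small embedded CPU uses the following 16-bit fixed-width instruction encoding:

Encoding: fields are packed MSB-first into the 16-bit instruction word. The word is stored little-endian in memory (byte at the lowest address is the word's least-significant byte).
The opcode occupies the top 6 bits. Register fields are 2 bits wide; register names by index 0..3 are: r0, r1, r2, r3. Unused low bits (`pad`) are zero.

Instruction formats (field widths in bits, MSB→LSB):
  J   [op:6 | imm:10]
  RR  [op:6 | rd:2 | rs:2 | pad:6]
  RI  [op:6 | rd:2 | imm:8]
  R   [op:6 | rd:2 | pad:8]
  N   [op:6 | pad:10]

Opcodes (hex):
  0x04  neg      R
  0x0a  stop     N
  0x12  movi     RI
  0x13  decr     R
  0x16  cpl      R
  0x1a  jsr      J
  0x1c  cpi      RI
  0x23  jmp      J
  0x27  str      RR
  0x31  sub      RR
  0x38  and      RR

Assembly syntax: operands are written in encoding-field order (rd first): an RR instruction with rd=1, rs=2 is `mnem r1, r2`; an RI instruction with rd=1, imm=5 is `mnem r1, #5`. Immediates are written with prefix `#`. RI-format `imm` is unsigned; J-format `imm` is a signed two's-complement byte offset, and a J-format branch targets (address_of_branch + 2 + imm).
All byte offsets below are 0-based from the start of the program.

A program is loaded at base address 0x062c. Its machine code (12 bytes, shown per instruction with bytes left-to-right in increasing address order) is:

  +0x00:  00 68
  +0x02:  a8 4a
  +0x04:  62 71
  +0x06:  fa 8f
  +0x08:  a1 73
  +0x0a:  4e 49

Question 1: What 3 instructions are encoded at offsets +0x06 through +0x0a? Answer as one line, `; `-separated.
off 0x06: read fa 8f as little → 0x8ffa
  opcode bits[15:10]=0x23: jmp/J
  imm: (w>>0)&0x3ff=0x3fa (s10→-6) → #-6
off 0x08: read a1 73 as little → 0x73a1
  opcode bits[15:10]=0x1c: cpi/RI
  rd: (w>>8)&0x3=0x3 → r3
  imm: (w>>0)&0xff=0xa1 → #161
off 0x0a: read 4e 49 as little → 0x494e
  opcode bits[15:10]=0x12: movi/RI
  rd: (w>>8)&0x3=0x1 → r1
  imm: (w>>0)&0xff=0x4e → #78

jmp #-6; cpi r3, #161; movi r1, #78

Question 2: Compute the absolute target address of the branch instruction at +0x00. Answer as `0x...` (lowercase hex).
+0x00: 00 68 ⇒ word 0x6800 (little)
  opcode bits[15:10]=0x1a: jsr/J
  [9:0] imm=0 = #0
  target = base 0x062c + off 0x00 + 2 + imm 0 = 0x062e

0x062e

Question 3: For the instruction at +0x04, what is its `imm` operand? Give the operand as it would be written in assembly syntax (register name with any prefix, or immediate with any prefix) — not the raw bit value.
#98

off 0x04: read 62 71 as little → 0x7162
  opcode bits[15:10]=0x1c: cpi/RI
  rd: (w>>8)&0x3=0x1 → r1
  imm: (w>>0)&0xff=0x62 → #98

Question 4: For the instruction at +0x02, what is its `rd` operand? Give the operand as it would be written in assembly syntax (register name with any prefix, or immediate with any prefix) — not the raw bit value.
r2

[02] a8 4a → 0x4aa8
  op=0x4aa8>>10=0x12 ⇒ movi (RI)
  rd: (w>>8)&0x3=0x2 → r2
  imm: (w>>0)&0xff=0xa8 → #168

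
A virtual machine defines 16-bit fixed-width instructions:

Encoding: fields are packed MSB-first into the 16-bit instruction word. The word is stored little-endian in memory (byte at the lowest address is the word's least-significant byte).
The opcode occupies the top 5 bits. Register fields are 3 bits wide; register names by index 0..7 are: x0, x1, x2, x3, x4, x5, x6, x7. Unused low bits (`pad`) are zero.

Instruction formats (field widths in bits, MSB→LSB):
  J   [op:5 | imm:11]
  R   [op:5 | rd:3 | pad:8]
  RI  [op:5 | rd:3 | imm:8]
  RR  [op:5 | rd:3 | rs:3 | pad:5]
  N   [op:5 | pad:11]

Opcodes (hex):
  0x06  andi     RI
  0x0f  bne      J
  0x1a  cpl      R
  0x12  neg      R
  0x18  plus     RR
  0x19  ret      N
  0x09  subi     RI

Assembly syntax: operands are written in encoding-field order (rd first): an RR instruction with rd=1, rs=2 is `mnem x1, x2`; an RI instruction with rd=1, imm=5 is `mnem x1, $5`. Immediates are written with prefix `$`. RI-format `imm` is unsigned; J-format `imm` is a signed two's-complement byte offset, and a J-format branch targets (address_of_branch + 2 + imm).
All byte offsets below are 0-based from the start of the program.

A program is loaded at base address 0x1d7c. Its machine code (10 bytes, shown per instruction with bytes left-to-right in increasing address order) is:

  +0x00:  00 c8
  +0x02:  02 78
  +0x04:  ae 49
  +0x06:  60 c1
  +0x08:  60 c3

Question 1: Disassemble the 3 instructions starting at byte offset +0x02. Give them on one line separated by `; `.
bne $2; subi x1, $174; plus x1, x3

[02] 02 78 → 0x7802
  top 5b → 0xf → bne [J]
  imm@[10:0]=0x2 ⇒ $2
[04] ae 49 → 0x49ae
  top 5b → 0x9 → subi [RI]
  rd@[10:8]=0x1 ⇒ x1
  imm@[7:0]=0xae ⇒ $174
[06] 60 c1 → 0xc160
  top 5b → 0x18 → plus [RR]
  rd@[10:8]=0x1 ⇒ x1
  rs@[7:5]=0x3 ⇒ x3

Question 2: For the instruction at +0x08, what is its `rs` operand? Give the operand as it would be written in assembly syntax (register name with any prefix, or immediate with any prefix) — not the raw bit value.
+0x08: 60 c3 ⇒ word 0xc360 (little)
  top 5b → 0x18 → plus [RR]
  [10:8] rd=3 = x3
  [7:5] rs=3 = x3

x3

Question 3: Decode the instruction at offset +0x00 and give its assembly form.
ret

[00] 00 c8 → 0xc800
  top 5b → 0x19 → ret [N]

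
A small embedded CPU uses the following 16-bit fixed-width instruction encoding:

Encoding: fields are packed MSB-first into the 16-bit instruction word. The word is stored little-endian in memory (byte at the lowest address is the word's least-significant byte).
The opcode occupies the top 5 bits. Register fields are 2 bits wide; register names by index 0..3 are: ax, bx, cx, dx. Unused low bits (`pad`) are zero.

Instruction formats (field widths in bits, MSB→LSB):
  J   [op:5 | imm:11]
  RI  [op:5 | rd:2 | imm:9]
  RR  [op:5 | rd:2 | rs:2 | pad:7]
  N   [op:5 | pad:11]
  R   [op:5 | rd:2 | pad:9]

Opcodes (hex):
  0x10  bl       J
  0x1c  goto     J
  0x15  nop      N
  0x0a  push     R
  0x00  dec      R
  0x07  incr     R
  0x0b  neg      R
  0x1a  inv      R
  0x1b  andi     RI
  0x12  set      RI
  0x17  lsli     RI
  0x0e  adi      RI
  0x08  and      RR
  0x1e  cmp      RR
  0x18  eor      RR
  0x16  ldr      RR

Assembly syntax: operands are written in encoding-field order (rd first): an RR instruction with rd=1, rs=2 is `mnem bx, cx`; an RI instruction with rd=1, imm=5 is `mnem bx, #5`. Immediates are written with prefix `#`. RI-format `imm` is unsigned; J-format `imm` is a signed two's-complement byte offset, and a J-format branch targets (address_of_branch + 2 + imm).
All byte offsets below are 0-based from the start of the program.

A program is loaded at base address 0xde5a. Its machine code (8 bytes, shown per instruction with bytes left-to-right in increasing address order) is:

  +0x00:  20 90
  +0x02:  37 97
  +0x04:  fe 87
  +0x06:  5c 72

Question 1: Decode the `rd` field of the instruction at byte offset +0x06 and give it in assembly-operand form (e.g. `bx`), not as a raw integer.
off 0x06: read 5c 72 as little → 0x725c
  top 5b → 0xe → adi [RI]
  rd: (w>>9)&0x3=0x1 → bx
  imm: (w>>0)&0x1ff=0x5c → #92

bx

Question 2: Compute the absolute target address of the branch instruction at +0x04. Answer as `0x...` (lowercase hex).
0xde5e

+0x04: fe 87 ⇒ word 0x87fe (little)
  top 5b → 0x10 → bl [J]
  imm: (w>>0)&0x7ff=0x7fe (s11→-2) → #-2
  target = base 0xde5a + off 0x04 + 2 + imm -2 = 0xde5e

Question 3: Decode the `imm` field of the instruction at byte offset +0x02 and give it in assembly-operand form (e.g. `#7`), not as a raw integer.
#311

+0x02: 37 97 ⇒ word 0x9737 (little)
  opcode bits[15:11]=0x12: set/RI
  rd@[10:9]=0x3 ⇒ dx
  imm@[8:0]=0x137 ⇒ #311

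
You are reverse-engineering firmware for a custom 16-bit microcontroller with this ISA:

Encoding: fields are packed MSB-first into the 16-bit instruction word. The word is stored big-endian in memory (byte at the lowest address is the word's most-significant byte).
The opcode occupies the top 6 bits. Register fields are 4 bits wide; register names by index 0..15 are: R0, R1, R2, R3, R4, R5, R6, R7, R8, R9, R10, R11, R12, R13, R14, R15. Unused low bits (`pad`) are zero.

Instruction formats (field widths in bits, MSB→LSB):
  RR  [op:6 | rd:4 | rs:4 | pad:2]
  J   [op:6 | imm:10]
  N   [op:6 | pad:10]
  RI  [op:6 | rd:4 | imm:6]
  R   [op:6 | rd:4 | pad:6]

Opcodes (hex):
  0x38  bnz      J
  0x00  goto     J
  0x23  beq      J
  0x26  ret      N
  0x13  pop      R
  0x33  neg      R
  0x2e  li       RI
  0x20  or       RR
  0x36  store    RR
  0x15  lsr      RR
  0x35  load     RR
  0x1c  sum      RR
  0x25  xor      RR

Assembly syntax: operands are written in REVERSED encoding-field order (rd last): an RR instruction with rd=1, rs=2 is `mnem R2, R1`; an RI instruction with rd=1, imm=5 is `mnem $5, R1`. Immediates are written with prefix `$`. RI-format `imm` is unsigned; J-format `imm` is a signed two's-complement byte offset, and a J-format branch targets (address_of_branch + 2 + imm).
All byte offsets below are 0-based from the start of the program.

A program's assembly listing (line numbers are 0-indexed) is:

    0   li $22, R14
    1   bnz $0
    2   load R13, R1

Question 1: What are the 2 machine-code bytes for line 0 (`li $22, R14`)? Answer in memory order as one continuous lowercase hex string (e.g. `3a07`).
bb96

line 0 (li): pack op=0x2e:6|rd=14:4|imm=22:6 = 0xbb96; big→ bb 96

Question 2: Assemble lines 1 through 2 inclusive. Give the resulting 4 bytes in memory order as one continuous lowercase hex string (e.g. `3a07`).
e000d474

L1: bnz op=0x38:6|imm=0:10 ⇒ 0xe000 ⇒ big e0 00
L2: load op=0x35:6|rd=1:4|rs=13:4|pad=0:2 ⇒ 0xd474 ⇒ big d4 74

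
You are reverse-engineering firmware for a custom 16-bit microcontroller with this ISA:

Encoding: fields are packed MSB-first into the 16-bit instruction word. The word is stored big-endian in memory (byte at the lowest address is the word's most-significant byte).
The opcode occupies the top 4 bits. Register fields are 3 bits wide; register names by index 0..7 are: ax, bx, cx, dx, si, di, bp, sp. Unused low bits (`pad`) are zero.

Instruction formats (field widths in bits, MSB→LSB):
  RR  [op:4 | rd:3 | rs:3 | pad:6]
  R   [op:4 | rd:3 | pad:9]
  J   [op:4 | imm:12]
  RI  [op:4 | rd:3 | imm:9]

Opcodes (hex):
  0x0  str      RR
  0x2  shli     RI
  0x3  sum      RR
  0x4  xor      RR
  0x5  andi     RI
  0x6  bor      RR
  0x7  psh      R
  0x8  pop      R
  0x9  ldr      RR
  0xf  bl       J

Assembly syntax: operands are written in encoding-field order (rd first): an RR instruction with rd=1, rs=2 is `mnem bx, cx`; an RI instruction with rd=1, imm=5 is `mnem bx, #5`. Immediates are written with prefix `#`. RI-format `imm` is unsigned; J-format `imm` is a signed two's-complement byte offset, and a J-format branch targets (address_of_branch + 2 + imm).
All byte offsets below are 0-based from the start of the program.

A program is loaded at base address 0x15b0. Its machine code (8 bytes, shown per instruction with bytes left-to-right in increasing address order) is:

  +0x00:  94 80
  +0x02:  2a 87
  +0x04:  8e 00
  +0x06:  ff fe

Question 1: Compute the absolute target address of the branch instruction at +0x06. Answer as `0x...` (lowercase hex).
0x15b6

+0x06: ff fe ⇒ word 0xfffe (big)
  top 4b → 0xf → bl [J]
  imm: (w>>0)&0xfff=0xffe (s12→-2) → #-2
  target = base 0x15b0 + off 0x06 + 2 + imm -2 = 0x15b6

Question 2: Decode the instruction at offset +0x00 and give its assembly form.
ldr cx, cx

off 0x00: read 94 80 as big → 0x9480
  op=0x9480>>12=0x9 ⇒ ldr (RR)
  rd: (w>>9)&0x7=0x2 → cx
  rs: (w>>6)&0x7=0x2 → cx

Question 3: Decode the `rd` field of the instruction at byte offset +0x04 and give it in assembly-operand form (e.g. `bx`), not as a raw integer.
off 0x04: read 8e 00 as big → 0x8e00
  top 4b → 0x8 → pop [R]
  rd@[11:9]=0x7 ⇒ sp

sp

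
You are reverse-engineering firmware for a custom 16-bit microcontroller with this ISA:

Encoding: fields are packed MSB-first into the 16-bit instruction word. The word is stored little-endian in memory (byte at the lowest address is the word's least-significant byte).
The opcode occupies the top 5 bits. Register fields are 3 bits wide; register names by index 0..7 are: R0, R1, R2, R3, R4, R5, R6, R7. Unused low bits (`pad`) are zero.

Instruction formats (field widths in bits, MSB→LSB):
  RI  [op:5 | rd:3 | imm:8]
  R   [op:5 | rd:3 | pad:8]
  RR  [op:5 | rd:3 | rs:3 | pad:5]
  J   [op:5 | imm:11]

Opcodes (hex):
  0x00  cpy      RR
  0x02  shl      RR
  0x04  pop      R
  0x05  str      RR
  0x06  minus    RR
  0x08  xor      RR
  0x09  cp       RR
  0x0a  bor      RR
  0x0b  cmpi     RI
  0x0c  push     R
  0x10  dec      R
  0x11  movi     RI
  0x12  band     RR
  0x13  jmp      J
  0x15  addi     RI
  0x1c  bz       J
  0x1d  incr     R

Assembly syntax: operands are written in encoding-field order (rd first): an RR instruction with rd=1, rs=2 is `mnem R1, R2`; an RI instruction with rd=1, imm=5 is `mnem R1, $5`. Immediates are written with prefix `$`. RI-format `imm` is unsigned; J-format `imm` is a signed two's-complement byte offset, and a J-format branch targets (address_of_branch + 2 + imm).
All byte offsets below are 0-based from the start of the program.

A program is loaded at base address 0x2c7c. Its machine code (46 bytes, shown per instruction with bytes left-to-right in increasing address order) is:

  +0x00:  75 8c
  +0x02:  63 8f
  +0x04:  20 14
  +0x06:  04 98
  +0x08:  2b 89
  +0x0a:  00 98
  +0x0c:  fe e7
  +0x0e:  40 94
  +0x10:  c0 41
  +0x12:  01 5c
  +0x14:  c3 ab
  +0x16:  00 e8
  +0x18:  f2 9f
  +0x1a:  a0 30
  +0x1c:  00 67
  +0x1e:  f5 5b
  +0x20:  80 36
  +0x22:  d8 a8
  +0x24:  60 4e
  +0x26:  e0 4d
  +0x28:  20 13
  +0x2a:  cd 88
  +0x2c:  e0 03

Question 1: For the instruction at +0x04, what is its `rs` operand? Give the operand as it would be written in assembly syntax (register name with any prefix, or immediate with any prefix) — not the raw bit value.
R1

off 0x04: read 20 14 as little → 0x1420
  op=0x1420>>11=0x2 ⇒ shl (RR)
  [10:8] rd=4 = R4
  [7:5] rs=1 = R1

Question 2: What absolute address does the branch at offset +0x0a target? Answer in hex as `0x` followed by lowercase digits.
0x2c88

@+0a  little-endian(00 98) = 0x9800
  op=0x9800>>11=0x13 ⇒ jmp (J)
  [10:0] imm=0 = $0
  target = base 0x2c7c + off 0x0a + 2 + imm 0 = 0x2c88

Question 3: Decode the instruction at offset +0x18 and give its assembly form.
jmp $-14

+0x18: f2 9f ⇒ word 0x9ff2 (little)
  top 5b → 0x13 → jmp [J]
  imm: (w>>0)&0x7ff=0x7f2 (s11→-14) → $-14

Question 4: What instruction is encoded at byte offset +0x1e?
cmpi R3, $245

@+1e  little-endian(f5 5b) = 0x5bf5
  opcode bits[15:11]=0xb: cmpi/RI
  rd@[10:8]=0x3 ⇒ R3
  imm@[7:0]=0xf5 ⇒ $245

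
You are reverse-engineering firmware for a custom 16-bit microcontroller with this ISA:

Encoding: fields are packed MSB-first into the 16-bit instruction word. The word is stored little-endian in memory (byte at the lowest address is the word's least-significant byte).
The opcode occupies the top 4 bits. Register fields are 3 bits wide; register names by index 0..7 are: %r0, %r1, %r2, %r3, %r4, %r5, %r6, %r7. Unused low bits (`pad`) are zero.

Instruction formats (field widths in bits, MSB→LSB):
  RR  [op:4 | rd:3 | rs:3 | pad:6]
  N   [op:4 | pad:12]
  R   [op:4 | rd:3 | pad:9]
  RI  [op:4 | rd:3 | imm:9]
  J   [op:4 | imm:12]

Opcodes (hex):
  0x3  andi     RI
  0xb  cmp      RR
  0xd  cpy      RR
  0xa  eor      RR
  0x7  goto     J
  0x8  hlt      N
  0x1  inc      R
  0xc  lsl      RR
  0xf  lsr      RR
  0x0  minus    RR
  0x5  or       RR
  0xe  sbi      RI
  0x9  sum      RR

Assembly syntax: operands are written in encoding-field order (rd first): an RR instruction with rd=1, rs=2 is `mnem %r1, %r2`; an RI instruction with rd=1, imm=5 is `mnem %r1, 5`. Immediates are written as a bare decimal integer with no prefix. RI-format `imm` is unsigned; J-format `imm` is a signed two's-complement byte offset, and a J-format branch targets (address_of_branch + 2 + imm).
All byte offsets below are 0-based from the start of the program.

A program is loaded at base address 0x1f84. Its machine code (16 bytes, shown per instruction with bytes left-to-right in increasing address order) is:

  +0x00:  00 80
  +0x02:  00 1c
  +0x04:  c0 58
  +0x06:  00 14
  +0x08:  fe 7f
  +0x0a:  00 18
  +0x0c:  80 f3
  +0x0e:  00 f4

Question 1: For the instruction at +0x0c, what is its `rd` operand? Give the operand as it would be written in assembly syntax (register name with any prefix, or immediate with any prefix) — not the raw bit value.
%r1

@+0c  little-endian(80 f3) = 0xf380
  opcode bits[15:12]=0xf: lsr/RR
  rd@[11:9]=0x1 ⇒ %r1
  rs@[8:6]=0x6 ⇒ %r6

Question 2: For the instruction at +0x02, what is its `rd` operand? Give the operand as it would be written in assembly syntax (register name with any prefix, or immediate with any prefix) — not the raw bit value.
%r6

+0x02: 00 1c ⇒ word 0x1c00 (little)
  op=0x1c00>>12=0x1 ⇒ inc (R)
  [11:9] rd=6 = %r6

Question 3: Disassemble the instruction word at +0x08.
goto -2

off 0x08: read fe 7f as little → 0x7ffe
  op=0x7ffe>>12=0x7 ⇒ goto (J)
  [11:0] imm=4094 (s12→-2) = -2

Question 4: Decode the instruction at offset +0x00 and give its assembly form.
hlt

+0x00: 00 80 ⇒ word 0x8000 (little)
  opcode bits[15:12]=0x8: hlt/N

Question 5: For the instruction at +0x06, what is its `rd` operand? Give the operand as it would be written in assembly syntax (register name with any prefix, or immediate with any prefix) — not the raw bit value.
+0x06: 00 14 ⇒ word 0x1400 (little)
  top 4b → 0x1 → inc [R]
  rd: (w>>9)&0x7=0x2 → %r2

%r2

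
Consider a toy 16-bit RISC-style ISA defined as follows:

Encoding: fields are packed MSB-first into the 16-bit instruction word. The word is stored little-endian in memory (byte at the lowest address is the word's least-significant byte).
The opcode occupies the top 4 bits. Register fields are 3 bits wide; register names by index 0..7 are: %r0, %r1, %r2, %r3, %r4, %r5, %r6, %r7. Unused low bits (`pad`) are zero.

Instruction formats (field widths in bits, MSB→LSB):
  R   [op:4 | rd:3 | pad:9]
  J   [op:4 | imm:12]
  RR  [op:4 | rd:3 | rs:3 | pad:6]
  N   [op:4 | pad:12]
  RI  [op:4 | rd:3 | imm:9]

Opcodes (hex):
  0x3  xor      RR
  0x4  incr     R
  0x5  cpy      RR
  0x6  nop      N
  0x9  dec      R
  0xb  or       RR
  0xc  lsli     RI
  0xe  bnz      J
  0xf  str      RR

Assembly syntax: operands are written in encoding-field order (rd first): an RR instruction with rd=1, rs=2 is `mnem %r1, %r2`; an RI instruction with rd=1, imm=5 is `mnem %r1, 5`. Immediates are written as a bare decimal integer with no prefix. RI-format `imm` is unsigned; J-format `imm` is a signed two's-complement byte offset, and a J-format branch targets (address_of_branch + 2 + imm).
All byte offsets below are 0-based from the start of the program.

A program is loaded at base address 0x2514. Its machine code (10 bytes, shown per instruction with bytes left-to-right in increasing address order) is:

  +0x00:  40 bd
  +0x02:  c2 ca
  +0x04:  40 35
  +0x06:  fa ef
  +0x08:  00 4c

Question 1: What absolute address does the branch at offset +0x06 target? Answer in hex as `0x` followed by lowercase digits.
off 0x06: read fa ef as little → 0xeffa
  opcode bits[15:12]=0xe: bnz/J
  imm@[11:0]=0xffa (s12→-6) ⇒ -6
  target = base 0x2514 + off 0x06 + 2 + imm -6 = 0x2516

0x2516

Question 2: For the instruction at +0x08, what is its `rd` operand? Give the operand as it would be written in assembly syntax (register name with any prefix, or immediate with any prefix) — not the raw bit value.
%r6

@+08  little-endian(00 4c) = 0x4c00
  opcode bits[15:12]=0x4: incr/R
  [11:9] rd=6 = %r6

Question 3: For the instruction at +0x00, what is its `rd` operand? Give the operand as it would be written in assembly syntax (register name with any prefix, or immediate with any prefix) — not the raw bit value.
@+00  little-endian(40 bd) = 0xbd40
  opcode bits[15:12]=0xb: or/RR
  [11:9] rd=6 = %r6
  [8:6] rs=5 = %r5

%r6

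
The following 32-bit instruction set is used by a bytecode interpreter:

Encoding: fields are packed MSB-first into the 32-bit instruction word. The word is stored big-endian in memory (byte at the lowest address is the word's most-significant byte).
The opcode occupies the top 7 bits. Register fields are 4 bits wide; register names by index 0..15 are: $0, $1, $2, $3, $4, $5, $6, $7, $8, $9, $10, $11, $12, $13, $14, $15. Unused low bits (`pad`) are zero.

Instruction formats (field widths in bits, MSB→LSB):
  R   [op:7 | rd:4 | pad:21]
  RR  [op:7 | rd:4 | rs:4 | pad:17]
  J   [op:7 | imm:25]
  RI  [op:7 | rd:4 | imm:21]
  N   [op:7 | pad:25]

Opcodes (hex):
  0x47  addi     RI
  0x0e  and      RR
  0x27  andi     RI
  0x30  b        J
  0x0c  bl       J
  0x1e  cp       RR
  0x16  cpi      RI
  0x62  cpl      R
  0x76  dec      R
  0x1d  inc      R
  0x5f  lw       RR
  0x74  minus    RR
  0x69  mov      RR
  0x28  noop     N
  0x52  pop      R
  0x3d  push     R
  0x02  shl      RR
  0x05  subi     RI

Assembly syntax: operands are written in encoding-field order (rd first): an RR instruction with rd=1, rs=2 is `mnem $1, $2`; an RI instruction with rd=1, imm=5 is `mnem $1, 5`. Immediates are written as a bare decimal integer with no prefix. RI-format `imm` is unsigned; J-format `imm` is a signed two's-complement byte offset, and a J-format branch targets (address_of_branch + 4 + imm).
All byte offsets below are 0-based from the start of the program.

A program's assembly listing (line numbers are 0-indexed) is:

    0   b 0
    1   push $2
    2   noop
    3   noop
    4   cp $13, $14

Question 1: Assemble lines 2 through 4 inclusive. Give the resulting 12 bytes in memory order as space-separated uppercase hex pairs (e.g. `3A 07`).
L2: noop op=0x28:7|pad=0:25 ⇒ 0x50000000 ⇒ big 50 00 00 00
L3: noop op=0x28:7|pad=0:25 ⇒ 0x50000000 ⇒ big 50 00 00 00
L4: cp op=0x1e:7|rd=13:4|rs=14:4|pad=0:17 ⇒ 0x3dbc0000 ⇒ big 3d bc 00 00

50 00 00 00 50 00 00 00 3D BC 00 00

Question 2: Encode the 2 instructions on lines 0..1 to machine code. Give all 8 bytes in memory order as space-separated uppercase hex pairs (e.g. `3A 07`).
0. b fields op=0x30:7|imm=0:25 → word 60000000h → 60 00 00 00
1. push fields op=0x3d:7|rd=2:4|pad=0:21 → word 7a400000h → 7a 40 00 00

60 00 00 00 7A 40 00 00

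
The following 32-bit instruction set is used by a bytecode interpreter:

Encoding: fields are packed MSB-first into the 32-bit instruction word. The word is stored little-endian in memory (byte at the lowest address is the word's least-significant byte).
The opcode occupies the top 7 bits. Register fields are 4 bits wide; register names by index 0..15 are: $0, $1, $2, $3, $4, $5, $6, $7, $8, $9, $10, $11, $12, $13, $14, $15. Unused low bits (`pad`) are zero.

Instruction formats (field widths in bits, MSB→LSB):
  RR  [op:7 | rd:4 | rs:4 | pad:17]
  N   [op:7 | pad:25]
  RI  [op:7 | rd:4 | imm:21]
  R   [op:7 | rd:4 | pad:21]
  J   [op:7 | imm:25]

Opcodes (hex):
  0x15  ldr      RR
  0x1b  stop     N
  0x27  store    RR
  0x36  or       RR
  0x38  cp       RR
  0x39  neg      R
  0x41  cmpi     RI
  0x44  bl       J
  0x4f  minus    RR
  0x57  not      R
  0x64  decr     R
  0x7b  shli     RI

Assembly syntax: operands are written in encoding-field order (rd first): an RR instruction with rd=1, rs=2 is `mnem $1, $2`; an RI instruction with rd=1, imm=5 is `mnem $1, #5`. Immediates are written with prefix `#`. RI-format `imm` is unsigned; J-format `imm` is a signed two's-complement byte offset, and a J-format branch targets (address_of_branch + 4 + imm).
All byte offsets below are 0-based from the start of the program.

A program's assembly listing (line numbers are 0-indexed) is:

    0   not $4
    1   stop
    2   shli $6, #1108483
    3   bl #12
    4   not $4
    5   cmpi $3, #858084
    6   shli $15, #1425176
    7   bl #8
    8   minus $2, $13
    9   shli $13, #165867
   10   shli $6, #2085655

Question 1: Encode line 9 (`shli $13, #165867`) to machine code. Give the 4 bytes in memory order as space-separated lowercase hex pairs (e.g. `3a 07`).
eb 87 a2 f7

9. shli fields op=0x7b:7|rd=13:4|imm=165867:21 → word f7a287ebh → eb 87 a2 f7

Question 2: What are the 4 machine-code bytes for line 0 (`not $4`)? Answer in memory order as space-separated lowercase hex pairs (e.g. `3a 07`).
0. not fields op=0x57:7|rd=4:4|pad=0:21 → word ae800000h → 00 00 80 ae

00 00 80 ae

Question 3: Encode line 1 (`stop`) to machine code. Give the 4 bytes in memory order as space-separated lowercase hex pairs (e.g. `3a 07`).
00 00 00 36

line 1 (stop): pack op=0x1b:7|pad=0:25 = 0x36000000; little→ 00 00 00 36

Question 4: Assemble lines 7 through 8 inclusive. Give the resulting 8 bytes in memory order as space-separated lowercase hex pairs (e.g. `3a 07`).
08 00 00 88 00 00 5a 9e

line 7 (bl): pack op=0x44:7|imm=8:25 = 0x88000008; little→ 08 00 00 88
line 8 (minus): pack op=0x4f:7|rd=2:4|rs=13:4|pad=0:17 = 0x9e5a0000; little→ 00 00 5a 9e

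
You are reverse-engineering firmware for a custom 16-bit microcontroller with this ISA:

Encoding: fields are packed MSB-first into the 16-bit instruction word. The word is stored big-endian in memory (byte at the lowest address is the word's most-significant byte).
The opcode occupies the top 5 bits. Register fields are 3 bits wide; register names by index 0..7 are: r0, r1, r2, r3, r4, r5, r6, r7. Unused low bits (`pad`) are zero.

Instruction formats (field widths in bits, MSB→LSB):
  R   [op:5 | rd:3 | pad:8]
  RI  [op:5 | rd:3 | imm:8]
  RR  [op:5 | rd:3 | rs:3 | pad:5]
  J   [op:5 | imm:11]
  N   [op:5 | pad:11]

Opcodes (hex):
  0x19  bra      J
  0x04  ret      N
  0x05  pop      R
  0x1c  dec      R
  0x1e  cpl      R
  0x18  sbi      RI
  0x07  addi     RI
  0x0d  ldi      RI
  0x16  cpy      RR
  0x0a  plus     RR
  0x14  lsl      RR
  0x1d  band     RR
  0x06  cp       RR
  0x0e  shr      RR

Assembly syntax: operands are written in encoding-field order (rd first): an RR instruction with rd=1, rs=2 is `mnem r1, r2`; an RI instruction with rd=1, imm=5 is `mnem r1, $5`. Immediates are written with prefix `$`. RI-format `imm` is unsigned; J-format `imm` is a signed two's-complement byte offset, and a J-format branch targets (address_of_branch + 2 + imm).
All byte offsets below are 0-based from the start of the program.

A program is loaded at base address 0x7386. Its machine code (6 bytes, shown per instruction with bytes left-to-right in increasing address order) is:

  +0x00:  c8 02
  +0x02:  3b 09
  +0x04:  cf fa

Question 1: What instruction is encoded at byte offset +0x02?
addi r3, $9

[02] 3b 09 → 0x3b09
  op=0x3b09>>11=0x7 ⇒ addi (RI)
  rd: (w>>8)&0x7=0x3 → r3
  imm: (w>>0)&0xff=0x9 → $9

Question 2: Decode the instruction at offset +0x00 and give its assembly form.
bra $2

off 0x00: read c8 02 as big → 0xc802
  opcode bits[15:11]=0x19: bra/J
  imm: (w>>0)&0x7ff=0x2 → $2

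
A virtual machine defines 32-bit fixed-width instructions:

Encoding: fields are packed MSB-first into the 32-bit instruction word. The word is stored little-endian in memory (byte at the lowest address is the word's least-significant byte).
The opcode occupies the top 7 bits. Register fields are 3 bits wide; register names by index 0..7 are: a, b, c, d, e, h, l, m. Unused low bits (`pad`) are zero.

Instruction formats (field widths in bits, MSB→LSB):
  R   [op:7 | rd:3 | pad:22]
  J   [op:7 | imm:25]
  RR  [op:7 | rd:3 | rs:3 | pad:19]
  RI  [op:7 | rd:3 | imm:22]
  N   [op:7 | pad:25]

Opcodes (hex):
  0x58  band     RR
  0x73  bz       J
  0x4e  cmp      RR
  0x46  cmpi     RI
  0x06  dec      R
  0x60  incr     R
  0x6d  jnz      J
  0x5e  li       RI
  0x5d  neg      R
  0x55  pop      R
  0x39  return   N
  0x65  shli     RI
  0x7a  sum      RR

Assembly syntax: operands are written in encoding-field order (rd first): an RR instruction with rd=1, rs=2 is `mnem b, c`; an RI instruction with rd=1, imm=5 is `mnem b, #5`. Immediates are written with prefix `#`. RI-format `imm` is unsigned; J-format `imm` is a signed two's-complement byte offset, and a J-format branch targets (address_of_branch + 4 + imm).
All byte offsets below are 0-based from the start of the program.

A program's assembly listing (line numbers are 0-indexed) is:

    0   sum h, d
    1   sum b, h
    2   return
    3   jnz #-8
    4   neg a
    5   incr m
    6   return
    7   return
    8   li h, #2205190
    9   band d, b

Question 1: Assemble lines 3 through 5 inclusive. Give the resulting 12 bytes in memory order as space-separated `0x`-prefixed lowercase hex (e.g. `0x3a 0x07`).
line 3 (jnz): pack op=0x6d:7|imm=-8:25 = 0xdbfffff8; little→ f8 ff ff db
line 4 (neg): pack op=0x5d:7|rd=0:3|pad=0:22 = 0xba000000; little→ 00 00 00 ba
line 5 (incr): pack op=0x60:7|rd=7:3|pad=0:22 = 0xc1c00000; little→ 00 00 c0 c1

0xf8 0xff 0xff 0xdb 0x00 0x00 0x00 0xba 0x00 0x00 0xc0 0xc1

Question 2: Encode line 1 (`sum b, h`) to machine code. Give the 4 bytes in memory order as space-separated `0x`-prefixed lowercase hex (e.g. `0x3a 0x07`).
L1: sum op=0x7a:7|rd=1:3|rs=5:3|pad=0:19 ⇒ 0xf4680000 ⇒ little 00 00 68 f4

0x00 0x00 0x68 0xf4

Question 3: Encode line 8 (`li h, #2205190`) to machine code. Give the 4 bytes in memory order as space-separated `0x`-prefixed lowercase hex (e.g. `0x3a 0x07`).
line 8 (li): pack op=0x5e:7|rd=5:3|imm=2205190:22 = 0xbd61a606; little→ 06 a6 61 bd

0x06 0xa6 0x61 0xbd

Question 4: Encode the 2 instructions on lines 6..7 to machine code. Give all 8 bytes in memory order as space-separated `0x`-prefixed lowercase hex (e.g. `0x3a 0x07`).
6. return fields op=0x39:7|pad=0:25 → word 72000000h → 00 00 00 72
7. return fields op=0x39:7|pad=0:25 → word 72000000h → 00 00 00 72

0x00 0x00 0x00 0x72 0x00 0x00 0x00 0x72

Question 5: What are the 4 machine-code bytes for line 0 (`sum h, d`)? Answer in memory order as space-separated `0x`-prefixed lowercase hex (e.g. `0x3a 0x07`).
0. sum fields op=0x7a:7|rd=5:3|rs=3:3|pad=0:19 → word f5580000h → 00 00 58 f5

0x00 0x00 0x58 0xf5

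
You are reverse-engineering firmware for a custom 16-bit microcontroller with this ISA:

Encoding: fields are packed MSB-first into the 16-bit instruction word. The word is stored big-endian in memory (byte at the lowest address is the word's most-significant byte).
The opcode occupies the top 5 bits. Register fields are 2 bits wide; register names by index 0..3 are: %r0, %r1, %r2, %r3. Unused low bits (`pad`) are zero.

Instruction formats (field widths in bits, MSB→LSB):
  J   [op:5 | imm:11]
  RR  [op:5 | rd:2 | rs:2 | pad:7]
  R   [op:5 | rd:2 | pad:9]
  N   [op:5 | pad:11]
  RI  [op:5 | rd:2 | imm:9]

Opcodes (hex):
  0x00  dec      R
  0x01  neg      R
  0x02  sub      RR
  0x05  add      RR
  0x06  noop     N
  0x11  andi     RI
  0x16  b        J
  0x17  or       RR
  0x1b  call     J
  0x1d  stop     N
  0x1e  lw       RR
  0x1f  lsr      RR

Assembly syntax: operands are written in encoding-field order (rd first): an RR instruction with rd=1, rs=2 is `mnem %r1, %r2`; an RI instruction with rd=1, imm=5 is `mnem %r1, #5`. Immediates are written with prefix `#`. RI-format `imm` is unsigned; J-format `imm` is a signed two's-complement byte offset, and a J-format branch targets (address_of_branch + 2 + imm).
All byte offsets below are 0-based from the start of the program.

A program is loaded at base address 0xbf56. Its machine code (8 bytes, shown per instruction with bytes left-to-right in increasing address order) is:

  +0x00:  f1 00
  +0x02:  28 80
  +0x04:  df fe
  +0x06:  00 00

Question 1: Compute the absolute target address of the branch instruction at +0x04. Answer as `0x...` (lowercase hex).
0xbf5a

[04] df fe → 0xdffe
  top 5b → 0x1b → call [J]
  imm@[10:0]=0x7fe (s11→-2) ⇒ #-2
  target = base 0xbf56 + off 0x04 + 2 + imm -2 = 0xbf5a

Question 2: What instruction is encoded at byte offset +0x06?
dec %r0

[06] 00 00 → 0x0000
  opcode bits[15:11]=0x0: dec/R
  rd: (w>>9)&0x3=0x0 → %r0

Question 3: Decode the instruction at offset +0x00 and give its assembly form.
lw %r0, %r2

off 0x00: read f1 00 as big → 0xf100
  op=0xf100>>11=0x1e ⇒ lw (RR)
  [10:9] rd=0 = %r0
  [8:7] rs=2 = %r2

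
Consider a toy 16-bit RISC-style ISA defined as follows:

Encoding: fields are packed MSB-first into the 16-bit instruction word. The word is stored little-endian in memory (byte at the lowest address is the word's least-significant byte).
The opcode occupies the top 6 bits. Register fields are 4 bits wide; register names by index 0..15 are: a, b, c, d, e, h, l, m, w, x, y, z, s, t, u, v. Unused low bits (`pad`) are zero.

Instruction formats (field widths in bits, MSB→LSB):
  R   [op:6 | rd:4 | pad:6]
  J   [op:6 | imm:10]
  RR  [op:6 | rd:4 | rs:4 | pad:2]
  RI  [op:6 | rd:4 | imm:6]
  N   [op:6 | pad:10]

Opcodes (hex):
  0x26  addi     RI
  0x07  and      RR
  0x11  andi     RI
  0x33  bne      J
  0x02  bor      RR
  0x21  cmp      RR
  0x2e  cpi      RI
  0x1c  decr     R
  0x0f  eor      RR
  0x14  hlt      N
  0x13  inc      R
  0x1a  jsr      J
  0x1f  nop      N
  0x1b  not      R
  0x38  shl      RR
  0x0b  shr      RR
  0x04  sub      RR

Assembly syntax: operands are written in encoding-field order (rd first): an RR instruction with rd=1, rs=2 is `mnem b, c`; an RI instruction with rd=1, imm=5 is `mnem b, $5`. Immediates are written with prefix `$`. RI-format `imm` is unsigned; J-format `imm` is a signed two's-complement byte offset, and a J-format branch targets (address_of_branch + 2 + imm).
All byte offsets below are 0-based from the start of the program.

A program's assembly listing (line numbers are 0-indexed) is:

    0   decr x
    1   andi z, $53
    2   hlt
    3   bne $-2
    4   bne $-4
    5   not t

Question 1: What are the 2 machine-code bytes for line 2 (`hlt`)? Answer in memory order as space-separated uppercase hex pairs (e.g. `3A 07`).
00 50

line 2 (hlt): pack op=0x14:6|pad=0:10 = 0x5000; little→ 00 50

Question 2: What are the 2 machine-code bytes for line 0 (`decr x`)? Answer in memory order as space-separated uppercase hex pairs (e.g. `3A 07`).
L0: decr op=0x1c:6|rd=9:4|pad=0:6 ⇒ 0x7240 ⇒ little 40 72

40 72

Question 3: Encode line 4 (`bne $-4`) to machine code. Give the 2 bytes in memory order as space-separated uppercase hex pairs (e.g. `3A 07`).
FC CF

line 4 (bne): pack op=0x33:6|imm=-4:10 = 0xcffc; little→ fc cf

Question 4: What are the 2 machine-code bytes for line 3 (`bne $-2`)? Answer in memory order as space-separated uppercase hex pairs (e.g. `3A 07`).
L3: bne op=0x33:6|imm=-2:10 ⇒ 0xcffe ⇒ little fe cf

FE CF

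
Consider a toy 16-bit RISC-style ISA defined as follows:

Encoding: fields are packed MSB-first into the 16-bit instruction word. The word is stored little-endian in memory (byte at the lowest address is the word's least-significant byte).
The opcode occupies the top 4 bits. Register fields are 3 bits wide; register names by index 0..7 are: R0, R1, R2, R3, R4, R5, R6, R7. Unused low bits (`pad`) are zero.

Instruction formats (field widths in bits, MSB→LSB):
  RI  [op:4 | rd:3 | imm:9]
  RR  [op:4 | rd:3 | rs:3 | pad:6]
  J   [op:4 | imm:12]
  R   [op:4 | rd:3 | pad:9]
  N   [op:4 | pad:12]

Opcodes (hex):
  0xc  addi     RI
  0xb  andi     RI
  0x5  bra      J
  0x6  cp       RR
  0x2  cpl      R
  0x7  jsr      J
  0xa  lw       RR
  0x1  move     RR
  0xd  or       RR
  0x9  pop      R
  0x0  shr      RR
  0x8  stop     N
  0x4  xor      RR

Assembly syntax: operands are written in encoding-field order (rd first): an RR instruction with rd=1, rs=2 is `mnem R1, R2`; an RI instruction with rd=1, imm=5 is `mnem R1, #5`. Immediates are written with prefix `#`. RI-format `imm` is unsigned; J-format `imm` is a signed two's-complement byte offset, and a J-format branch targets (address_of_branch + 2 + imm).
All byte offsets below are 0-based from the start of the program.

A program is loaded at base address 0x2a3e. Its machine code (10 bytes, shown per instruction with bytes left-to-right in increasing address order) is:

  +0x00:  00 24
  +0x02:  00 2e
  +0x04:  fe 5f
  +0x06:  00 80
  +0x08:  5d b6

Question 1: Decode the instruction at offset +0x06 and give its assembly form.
@+06  little-endian(00 80) = 0x8000
  op=0x8000>>12=0x8 ⇒ stop (N)

stop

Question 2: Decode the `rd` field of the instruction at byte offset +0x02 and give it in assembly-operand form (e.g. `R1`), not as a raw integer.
off 0x02: read 00 2e as little → 0x2e00
  op=0x2e00>>12=0x2 ⇒ cpl (R)
  [11:9] rd=7 = R7

R7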